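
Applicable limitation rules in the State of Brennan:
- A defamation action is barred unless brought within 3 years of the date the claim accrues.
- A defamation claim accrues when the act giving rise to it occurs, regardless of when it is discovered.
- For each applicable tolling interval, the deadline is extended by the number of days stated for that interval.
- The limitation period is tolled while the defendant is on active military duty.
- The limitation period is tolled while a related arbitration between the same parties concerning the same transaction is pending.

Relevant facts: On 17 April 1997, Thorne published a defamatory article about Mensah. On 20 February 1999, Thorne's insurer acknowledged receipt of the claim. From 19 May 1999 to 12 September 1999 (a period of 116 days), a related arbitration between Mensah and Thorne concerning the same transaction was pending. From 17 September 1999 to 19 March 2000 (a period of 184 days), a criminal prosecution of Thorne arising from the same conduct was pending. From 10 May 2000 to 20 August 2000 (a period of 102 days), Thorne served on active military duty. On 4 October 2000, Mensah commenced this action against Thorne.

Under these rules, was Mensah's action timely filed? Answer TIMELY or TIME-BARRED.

TIMELY

The claim accrued on 17 April 1997, the date of the act.
The untolled deadline — 3 years after 17 April 1997 — is 17 April 2000.
Because the pending related arbitration ran from 19 May 1999 to 12 September 1999, the deadline is extended by 116 days to 11 August 2000.
The defendant's active military service from 10 May 2000 to 20 August 2000 tolled the period for 102 days, extending the deadline to 21 November 2000.
The pending criminal prosecution from 17 September 1999 to 19 March 2000 does not toll the period, because no stated rule makes a criminal prosecution a tolling event.
Nothing else in the chronology tolls or restarts the period.
The 4 October 2000 filing precedes the 21 November 2000 deadline; the claim is timely.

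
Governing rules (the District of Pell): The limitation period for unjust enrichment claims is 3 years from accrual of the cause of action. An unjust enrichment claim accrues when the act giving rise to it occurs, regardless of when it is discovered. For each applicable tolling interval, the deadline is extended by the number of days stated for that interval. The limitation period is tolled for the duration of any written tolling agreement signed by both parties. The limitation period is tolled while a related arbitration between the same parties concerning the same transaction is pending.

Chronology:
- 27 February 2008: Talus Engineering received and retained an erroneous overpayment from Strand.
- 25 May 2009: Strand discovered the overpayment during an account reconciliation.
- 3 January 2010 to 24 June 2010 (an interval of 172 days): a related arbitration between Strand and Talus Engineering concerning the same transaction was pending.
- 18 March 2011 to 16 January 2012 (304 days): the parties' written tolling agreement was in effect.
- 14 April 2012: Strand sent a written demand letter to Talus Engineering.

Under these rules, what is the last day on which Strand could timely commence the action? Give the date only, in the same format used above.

17 June 2012

Because the rule ties accrual to occurrence, the claim accrued on 27 February 2008, not on the 25 May 2009 discovery date.
The untolled deadline — 3 years after 27 February 2008 — is 27 February 2011.
The period was tolled for 172 days by the pending related arbitration (3 January 2010 to 24 June 2010), pushing the deadline to 18 August 2011.
Because the written tolling agreement ran from 18 March 2011 to 16 January 2012, the deadline is extended by 304 days to 17 June 2012.
Nothing else in the chronology tolls or restarts the period.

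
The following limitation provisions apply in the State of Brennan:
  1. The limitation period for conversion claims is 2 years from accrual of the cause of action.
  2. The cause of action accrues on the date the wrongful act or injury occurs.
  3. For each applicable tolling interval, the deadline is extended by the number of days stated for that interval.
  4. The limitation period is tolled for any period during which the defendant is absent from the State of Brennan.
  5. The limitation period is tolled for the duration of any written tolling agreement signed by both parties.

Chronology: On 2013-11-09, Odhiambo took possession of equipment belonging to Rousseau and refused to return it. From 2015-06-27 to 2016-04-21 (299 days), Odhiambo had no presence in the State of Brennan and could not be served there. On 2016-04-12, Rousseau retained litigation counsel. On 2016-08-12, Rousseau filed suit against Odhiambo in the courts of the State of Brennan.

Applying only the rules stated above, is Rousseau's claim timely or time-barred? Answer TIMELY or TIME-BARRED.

The cause of action accrued on 2013-11-09, the date of the act.
The untolled deadline — 2 years after 2013-11-09 — is 2015-11-09.
The period was tolled for 299 days by the defendant's absence from the jurisdiction (2015-06-27 to 2016-04-21), pushing the deadline to 2016-09-03.
The other events in the timeline have no effect on the limitation period under the stated rules.
The 2016-08-12 filing precedes the 2016-09-03 deadline; the claim is timely.

TIMELY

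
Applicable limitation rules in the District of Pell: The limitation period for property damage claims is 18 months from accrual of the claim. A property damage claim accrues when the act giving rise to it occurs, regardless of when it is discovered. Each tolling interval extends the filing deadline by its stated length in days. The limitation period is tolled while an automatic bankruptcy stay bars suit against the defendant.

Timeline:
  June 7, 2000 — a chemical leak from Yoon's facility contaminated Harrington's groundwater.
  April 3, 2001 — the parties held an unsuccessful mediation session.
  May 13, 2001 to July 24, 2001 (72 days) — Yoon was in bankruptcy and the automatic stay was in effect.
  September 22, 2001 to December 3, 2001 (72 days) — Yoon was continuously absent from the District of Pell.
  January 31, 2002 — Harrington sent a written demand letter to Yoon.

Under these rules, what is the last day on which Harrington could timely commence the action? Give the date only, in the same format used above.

The limitation period began to run on June 7, 2000.
The untolled deadline — 18 months after June 7, 2000 — is December 7, 2001.
Because the automatic bankruptcy stay ran from May 13, 2001 to July 24, 2001, the deadline is extended by 72 days to February 17, 2002.
The defendant's absence from the jurisdiction from September 22, 2001 to December 3, 2001 does not toll the period, because no stated rule makes the defendant's absence a tolling event.
Nothing else in the chronology tolls or restarts the period.

February 17, 2002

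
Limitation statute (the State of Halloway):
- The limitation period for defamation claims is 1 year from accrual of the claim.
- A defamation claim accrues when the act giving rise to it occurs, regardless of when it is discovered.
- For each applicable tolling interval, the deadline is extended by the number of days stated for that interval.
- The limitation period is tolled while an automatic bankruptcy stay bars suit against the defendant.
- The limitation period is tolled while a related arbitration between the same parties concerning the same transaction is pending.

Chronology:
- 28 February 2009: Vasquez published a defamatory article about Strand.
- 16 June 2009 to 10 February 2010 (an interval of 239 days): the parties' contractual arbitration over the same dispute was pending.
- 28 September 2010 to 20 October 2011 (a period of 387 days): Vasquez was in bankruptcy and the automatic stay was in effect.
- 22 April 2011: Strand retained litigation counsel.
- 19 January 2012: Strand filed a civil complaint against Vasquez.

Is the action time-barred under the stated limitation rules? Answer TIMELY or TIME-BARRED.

TIME-BARRED

The limitation period began to run on 28 February 2009.
Adding the 1 year base period to 28 February 2009 gives a deadline of 28 February 2010, before any tolling.
Because the pending related arbitration ran from 16 June 2009 to 10 February 2010, the deadline is extended by 239 days to 25 October 2010.
Because the automatic bankruptcy stay ran from 28 September 2010 to 20 October 2011, the deadline is extended by 387 days to 16 November 2011.
None of the other events listed affects the running of the period under the stated rules.
Filing on 19 January 2012 missed the 16 November 2011 deadline — the action is time-barred.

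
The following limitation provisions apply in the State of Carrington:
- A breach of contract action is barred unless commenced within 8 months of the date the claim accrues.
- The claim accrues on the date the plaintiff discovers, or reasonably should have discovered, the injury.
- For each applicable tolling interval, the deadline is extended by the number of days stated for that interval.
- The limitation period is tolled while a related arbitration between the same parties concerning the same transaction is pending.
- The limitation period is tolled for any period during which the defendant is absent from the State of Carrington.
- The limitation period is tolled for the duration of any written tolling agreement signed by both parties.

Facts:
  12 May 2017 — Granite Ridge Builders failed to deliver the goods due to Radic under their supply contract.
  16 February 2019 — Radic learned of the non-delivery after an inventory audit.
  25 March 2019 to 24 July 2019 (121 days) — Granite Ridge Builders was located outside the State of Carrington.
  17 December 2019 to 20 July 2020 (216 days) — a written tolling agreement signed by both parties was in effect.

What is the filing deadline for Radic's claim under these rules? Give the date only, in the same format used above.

17 September 2020

The claim did not accrue until Radic discovered the injury on 16 February 2019; the 12 May 2017 act date does not start the clock under the stated rule.
The untolled deadline — 8 months after 16 February 2019 — is 16 October 2019.
The period was tolled for 121 days by the defendant's absence from the jurisdiction (25 March 2019 to 24 July 2019), pushing the deadline to 14 February 2020.
The period was tolled for 216 days by the written tolling agreement (17 December 2019 to 20 July 2020), pushing the deadline to 17 September 2020.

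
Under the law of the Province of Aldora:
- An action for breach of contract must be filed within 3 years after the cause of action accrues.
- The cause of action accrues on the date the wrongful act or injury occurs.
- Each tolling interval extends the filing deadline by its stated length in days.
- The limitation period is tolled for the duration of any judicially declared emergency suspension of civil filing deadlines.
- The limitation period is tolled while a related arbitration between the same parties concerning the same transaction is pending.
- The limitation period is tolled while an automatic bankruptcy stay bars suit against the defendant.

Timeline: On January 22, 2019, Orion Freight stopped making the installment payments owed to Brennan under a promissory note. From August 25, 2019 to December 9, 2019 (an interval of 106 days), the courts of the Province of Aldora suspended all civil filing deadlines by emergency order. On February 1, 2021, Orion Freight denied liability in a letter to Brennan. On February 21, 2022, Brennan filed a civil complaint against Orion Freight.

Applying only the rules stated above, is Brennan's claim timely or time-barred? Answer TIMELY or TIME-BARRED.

TIMELY

The claim accrued on January 22, 2019, when the wrongful act occurred.
The untolled deadline — 3 years after January 22, 2019 — is January 22, 2022.
The period was tolled for 106 days by the emergency suspension of filing deadlines (August 25, 2019 to December 9, 2019), pushing the deadline to May 8, 2022.
None of the other events listed affects the running of the period under the stated rules.
Brennan filed on February 21, 2022, before the May 8, 2022 deadline, so the action is timely.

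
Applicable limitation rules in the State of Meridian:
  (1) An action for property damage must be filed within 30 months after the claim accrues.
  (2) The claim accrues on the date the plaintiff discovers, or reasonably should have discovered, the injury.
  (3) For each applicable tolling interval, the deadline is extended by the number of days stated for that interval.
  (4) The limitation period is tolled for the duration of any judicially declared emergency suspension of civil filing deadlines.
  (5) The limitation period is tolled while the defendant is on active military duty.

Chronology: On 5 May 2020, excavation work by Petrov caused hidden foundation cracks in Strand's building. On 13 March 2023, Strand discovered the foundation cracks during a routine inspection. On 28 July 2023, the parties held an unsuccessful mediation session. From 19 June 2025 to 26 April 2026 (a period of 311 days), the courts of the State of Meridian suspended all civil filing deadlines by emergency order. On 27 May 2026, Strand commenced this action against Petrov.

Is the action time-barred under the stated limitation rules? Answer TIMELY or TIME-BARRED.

TIMELY

Accrual is tied to discovery, so the period began on 13 March 2023 rather than on 5 May 2020 when the act occurred.
Adding the 30 months base period to 13 March 2023 gives a deadline of 13 September 2025, before any tolling.
The period was tolled for 311 days by the emergency suspension of filing deadlines (19 June 2025 to 26 April 2026), pushing the deadline to 21 July 2026.
The other events in the timeline have no effect on the limitation period under the stated rules.
The 27 May 2026 filing precedes the 21 July 2026 deadline; the claim is timely.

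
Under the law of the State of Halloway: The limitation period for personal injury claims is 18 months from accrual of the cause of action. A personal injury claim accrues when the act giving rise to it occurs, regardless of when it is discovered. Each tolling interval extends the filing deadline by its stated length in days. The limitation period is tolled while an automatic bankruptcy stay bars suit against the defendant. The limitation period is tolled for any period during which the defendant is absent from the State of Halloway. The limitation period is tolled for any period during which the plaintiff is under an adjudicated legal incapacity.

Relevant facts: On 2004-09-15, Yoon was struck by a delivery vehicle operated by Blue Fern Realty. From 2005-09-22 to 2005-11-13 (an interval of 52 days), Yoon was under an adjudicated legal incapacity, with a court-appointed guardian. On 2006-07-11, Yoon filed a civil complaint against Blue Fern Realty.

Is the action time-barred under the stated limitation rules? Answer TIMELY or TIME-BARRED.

The claim accrued on 2004-09-15, when the wrongful act occurred.
The untolled deadline — 18 months after 2004-09-15 — is 2006-03-15.
The plaintiff's legal incapacity from 2005-09-22 to 2005-11-13 tolled the period for 52 days, extending the deadline to 2006-05-06.
Yoon filed on 2006-07-11, after the 2006-05-06 deadline, so the action is time-barred.

TIME-BARRED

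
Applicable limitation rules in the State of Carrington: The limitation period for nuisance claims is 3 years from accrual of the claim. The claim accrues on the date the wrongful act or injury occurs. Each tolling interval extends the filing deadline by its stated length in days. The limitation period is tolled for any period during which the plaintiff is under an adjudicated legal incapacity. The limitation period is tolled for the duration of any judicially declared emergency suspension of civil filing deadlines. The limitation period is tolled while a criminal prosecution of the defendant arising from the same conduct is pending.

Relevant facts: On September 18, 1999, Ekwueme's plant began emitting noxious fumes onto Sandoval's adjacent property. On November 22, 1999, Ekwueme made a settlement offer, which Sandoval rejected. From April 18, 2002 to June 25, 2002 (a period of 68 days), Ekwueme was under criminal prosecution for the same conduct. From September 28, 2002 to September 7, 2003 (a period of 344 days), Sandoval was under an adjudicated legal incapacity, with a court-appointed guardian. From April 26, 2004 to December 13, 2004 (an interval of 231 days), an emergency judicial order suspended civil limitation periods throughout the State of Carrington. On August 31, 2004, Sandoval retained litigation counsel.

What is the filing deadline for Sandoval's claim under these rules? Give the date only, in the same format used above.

November 4, 2003

The claim accrued on September 18, 1999, the date of the act.
The untolled deadline — 3 years after September 18, 1999 — is September 18, 2002.
Because the pending criminal prosecution ran from April 18, 2002 to June 25, 2002, the deadline is extended by 68 days to November 25, 2002.
The period was tolled for 344 days by the plaintiff's legal incapacity (September 28, 2002 to September 7, 2003), pushing the deadline to November 4, 2003.
By the time the emergency suspension of filing deadlines began on April 26, 2004, the limitation period had already expired on November 4, 2003; that interval cannot revive it.
None of the other events listed affects the running of the period under the stated rules.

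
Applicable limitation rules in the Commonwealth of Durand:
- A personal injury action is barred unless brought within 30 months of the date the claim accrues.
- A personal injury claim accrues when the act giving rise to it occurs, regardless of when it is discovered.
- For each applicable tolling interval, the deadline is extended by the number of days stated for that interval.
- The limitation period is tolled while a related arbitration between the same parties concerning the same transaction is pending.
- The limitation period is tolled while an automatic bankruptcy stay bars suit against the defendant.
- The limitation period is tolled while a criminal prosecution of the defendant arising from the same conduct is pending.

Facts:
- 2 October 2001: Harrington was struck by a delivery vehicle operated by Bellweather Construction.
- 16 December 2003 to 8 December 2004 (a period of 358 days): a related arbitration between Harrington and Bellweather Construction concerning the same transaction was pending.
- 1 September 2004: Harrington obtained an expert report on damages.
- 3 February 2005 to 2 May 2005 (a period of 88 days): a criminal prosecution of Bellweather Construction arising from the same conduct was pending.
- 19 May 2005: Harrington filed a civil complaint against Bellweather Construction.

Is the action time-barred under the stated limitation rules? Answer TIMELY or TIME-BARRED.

The claim accrued on 2 October 2001, the date of the act.
30 months from 2 October 2001 is 2 April 2004.
The period was tolled for 358 days by the pending related arbitration (16 December 2003 to 8 December 2004), pushing the deadline to 26 March 2005.
The period was tolled for 88 days by the pending criminal prosecution (3 February 2005 to 2 May 2005), pushing the deadline to 22 June 2005.
The other events in the timeline have no effect on the limitation period under the stated rules.
The 19 May 2005 filing precedes the 22 June 2005 deadline; the claim is timely.

TIMELY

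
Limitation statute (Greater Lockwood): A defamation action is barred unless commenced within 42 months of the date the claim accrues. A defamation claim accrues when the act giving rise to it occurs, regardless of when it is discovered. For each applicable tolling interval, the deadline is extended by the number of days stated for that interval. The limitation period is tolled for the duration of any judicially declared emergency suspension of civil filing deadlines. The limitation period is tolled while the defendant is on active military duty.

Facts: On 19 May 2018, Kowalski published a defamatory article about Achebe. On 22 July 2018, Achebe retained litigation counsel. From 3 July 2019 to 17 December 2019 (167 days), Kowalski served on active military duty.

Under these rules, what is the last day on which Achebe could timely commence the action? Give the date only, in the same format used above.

The claim accrued on 19 May 2018, when the wrongful act occurred.
Adding the 42 months base period to 19 May 2018 gives a deadline of 19 November 2021, before any tolling.
The defendant's active military service from 3 July 2019 to 17 December 2019 tolled the period for 167 days, extending the deadline to 5 May 2022.
Nothing else in the chronology tolls or restarts the period.

5 May 2022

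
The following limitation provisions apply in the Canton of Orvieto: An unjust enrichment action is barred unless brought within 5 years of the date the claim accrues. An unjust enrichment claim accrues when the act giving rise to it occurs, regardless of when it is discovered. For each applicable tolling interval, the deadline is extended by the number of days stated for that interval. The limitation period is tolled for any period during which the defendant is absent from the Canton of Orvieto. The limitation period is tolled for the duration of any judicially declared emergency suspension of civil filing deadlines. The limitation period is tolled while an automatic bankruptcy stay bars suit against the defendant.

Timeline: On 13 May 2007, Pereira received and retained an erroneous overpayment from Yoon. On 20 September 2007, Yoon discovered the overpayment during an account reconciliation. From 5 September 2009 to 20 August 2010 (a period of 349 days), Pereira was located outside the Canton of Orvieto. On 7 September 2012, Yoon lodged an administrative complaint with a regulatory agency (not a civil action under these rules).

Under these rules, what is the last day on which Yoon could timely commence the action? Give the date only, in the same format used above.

27 April 2013

The claim accrued on 13 May 2007, when the wrongful act occurred; under the stated occurrence rule the 20 September 2007 discovery does not delay accrual.
5 years from 13 May 2007 is 13 May 2012.
The period was tolled for 349 days by the defendant's absence from the jurisdiction (5 September 2009 to 20 August 2010), pushing the deadline to 27 April 2013.
None of the other events listed affects the running of the period under the stated rules.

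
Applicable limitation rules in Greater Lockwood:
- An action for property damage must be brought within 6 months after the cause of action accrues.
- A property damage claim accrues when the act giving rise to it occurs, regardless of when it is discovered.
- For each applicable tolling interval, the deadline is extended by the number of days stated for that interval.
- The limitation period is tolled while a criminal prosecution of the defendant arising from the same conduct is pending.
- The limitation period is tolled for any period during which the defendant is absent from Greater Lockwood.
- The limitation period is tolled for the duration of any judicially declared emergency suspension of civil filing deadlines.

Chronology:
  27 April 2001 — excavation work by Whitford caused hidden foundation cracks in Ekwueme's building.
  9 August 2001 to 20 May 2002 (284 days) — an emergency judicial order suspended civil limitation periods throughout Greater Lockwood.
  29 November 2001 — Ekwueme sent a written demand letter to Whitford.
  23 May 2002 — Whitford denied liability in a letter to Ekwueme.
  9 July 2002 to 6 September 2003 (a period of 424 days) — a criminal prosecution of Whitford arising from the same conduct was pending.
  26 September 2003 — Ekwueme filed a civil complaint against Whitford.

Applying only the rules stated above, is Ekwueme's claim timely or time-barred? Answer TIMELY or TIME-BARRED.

TIMELY

The claim accrued on 27 April 2001, when the wrongful act occurred.
6 months from 27 April 2001 is 27 October 2001.
The emergency suspension of filing deadlines from 9 August 2001 to 20 May 2002 tolled the period for 284 days, extending the deadline to 7 August 2002.
Because the pending criminal prosecution ran from 9 July 2002 to 6 September 2003, the deadline is extended by 424 days to 5 October 2003.
Nothing else in the chronology tolls or restarts the period.
Ekwueme filed on 26 September 2003, before the 5 October 2003 deadline, so the action is timely.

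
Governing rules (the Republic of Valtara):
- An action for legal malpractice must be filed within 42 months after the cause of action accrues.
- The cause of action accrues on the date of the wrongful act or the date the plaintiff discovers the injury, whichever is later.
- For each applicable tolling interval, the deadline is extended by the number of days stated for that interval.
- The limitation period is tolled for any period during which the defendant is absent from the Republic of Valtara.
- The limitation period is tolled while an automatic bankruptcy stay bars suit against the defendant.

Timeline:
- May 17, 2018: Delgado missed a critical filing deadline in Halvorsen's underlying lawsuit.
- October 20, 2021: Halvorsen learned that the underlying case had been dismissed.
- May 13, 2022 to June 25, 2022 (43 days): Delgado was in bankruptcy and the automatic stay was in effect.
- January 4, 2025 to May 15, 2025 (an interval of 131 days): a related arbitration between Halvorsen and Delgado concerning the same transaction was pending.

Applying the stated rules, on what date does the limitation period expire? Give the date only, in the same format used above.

Because discovery on October 20, 2021 post-dates the May 17, 2018 act, accrual under the later-of rule falls on October 20, 2021.
42 months from October 20, 2021 is April 20, 2025.
Because the automatic bankruptcy stay ran from May 13, 2022 to June 25, 2022, the deadline is extended by 43 days to June 2, 2025.
Although a pending arbitration ran from January 4, 2025 to May 15, 2025, the stated rules do not make that a tolling event, so it is disregarded.

June 2, 2025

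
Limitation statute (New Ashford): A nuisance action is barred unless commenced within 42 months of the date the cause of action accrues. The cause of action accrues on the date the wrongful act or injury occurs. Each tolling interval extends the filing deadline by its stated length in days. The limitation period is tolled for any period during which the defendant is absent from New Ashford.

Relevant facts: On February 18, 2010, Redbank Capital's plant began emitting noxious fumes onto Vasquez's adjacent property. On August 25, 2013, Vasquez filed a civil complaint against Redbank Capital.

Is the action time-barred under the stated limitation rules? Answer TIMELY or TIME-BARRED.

The cause of action accrued on February 18, 2010, the date of the act.
42 months from February 18, 2010 is August 18, 2013.
Filing on August 25, 2013 missed the August 18, 2013 deadline — the action is time-barred.

TIME-BARRED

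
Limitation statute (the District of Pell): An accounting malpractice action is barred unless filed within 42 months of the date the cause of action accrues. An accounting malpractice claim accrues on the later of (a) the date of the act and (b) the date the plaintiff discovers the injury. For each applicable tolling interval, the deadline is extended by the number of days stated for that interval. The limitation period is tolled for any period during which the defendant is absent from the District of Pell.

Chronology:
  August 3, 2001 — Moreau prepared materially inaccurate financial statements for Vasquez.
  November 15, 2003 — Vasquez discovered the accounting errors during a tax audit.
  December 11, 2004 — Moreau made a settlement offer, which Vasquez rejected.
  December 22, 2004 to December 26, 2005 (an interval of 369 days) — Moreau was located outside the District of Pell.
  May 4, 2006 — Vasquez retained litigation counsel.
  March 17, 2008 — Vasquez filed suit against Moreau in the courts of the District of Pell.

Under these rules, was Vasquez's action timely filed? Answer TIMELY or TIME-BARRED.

TIMELY

The claim accrued on November 15, 2003 — the later of the August 3, 2001 act and the November 15, 2003 discovery.
Adding the 42 months base period to November 15, 2003 gives a deadline of May 15, 2007, before any tolling.
The defendant's absence from the jurisdiction from December 22, 2004 to December 26, 2005 tolled the period for 369 days, extending the deadline to May 18, 2008.
Nothing else in the chronology tolls or restarts the period.
The March 17, 2008 filing precedes the May 18, 2008 deadline; the claim is timely.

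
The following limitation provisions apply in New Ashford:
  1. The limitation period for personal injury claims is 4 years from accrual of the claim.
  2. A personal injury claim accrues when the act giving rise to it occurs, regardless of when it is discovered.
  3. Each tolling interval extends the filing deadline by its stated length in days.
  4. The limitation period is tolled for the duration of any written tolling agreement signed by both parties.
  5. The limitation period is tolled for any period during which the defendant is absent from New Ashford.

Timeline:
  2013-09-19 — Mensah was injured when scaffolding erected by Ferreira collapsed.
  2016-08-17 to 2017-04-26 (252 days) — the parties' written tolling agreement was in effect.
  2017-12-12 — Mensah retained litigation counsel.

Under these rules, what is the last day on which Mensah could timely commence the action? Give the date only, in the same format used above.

The limitation period began to run on 2013-09-19.
Adding the 4 years base period to 2013-09-19 gives a deadline of 2017-09-19, before any tolling.
Because the written tolling agreement ran from 2016-08-17 to 2017-04-26, the deadline is extended by 252 days to 2018-05-29.
None of the other events listed affects the running of the period under the stated rules.

2018-05-29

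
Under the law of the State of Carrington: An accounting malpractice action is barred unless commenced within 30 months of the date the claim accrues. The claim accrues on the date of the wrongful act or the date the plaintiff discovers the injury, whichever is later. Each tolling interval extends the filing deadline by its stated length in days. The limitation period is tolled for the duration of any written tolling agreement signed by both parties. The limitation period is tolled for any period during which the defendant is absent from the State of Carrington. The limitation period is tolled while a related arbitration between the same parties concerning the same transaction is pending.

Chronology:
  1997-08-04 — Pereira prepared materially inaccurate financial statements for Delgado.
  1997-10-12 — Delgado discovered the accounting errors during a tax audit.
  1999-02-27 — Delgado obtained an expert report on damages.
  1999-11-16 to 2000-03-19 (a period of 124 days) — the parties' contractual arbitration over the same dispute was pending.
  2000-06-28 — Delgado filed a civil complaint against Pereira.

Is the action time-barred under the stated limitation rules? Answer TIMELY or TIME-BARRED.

Because discovery on 1997-10-12 post-dates the 1997-08-04 act, accrual under the later-of rule falls on 1997-10-12.
Adding the 30 months base period to 1997-10-12 gives a deadline of 2000-04-12, before any tolling.
The period was tolled for 124 days by the pending related arbitration (1999-11-16 to 2000-03-19), pushing the deadline to 2000-08-14.
None of the other events listed affects the running of the period under the stated rules.
Filing on 2000-06-28 beat the 2000-08-14 deadline — the action is timely.

TIMELY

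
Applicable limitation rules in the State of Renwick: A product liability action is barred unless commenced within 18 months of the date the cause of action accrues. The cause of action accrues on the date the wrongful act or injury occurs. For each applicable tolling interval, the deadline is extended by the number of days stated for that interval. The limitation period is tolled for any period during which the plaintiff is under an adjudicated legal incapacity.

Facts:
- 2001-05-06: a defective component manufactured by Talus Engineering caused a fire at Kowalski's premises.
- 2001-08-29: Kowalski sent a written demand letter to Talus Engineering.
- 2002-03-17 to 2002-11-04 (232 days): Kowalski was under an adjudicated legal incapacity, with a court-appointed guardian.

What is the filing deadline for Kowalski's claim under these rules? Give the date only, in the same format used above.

2003-06-26

The limitation period began to run on 2001-05-06.
18 months from 2001-05-06 is 2002-11-06.
The plaintiff's legal incapacity from 2002-03-17 to 2002-11-04 tolled the period for 232 days, extending the deadline to 2003-06-26.
The other events in the timeline have no effect on the limitation period under the stated rules.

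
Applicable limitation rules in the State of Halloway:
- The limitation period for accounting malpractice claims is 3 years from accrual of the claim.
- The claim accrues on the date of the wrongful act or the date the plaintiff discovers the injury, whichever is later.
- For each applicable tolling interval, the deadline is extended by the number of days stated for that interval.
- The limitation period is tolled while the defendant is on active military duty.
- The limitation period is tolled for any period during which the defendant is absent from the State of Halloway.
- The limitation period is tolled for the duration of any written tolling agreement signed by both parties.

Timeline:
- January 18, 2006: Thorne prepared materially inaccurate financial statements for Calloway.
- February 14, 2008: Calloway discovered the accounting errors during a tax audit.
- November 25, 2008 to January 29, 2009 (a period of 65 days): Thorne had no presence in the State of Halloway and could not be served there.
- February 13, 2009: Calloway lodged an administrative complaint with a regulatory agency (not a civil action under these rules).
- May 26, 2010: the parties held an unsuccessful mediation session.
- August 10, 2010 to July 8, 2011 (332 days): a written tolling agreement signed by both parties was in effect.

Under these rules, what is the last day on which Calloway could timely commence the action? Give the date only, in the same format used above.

March 17, 2012

The claim accrued on February 14, 2008 — the later of the January 18, 2006 act and the February 14, 2008 discovery.
3 years from February 14, 2008 is February 14, 2011.
The period was tolled for 65 days by the defendant's absence from the jurisdiction (November 25, 2008 to January 29, 2009), pushing the deadline to April 20, 2011.
The written tolling agreement from August 10, 2010 to July 8, 2011 tolled the period for 332 days, extending the deadline to March 17, 2012.
Nothing else in the chronology tolls or restarts the period.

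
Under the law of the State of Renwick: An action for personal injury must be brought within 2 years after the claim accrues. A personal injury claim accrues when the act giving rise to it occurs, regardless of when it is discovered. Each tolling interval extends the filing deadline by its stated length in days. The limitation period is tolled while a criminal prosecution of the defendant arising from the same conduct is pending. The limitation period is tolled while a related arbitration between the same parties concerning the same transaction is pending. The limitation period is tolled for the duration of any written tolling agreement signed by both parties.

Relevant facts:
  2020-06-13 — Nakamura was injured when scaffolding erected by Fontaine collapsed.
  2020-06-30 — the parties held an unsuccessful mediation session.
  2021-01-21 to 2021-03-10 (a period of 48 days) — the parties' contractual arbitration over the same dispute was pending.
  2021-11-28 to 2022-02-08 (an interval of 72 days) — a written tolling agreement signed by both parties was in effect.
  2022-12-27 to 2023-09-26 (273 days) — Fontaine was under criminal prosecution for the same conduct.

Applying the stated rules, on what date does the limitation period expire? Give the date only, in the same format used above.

The claim accrued on 2020-06-13, the date of the act.
The untolled deadline — 2 years after 2020-06-13 — is 2022-06-13.
The pending related arbitration from 2021-01-21 to 2021-03-10 tolled the period for 48 days, extending the deadline to 2022-07-31.
The period was tolled for 72 days by the written tolling agreement (2021-11-28 to 2022-02-08), pushing the deadline to 2022-10-11.
The pending criminal prosecution from 2022-12-27 to 2023-09-26 began after the period had already run on 2022-10-11, so it has no tolling effect.
None of the other events listed affects the running of the period under the stated rules.

2022-10-11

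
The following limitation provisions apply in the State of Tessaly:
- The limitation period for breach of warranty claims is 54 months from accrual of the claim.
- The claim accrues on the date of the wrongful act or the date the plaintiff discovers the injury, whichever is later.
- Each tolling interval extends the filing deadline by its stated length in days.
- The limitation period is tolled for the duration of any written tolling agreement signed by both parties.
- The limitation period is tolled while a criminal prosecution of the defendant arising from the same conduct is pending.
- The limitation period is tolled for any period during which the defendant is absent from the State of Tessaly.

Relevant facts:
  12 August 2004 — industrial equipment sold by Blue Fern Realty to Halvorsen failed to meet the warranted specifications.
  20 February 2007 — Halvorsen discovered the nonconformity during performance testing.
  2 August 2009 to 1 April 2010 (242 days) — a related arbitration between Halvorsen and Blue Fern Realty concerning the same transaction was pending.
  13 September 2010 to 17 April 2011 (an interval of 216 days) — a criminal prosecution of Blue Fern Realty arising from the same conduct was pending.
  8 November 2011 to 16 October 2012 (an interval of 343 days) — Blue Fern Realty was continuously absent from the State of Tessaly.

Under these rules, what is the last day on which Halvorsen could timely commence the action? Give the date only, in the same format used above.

1 March 2013

Because discovery on 20 February 2007 post-dates the 12 August 2004 act, accrual under the later-of rule falls on 20 February 2007.
Adding the 54 months base period to 20 February 2007 gives a deadline of 20 August 2011, before any tolling.
The pending criminal prosecution from 13 September 2010 to 17 April 2011 tolled the period for 216 days, extending the deadline to 23 March 2012.
Because the defendant's absence from the jurisdiction ran from 8 November 2011 to 16 October 2012, the deadline is extended by 343 days to 1 March 2013.
No stated provision tolls the period for a pending arbitration, so the interval from 2 August 2009 to 1 April 2010 has no effect on the deadline.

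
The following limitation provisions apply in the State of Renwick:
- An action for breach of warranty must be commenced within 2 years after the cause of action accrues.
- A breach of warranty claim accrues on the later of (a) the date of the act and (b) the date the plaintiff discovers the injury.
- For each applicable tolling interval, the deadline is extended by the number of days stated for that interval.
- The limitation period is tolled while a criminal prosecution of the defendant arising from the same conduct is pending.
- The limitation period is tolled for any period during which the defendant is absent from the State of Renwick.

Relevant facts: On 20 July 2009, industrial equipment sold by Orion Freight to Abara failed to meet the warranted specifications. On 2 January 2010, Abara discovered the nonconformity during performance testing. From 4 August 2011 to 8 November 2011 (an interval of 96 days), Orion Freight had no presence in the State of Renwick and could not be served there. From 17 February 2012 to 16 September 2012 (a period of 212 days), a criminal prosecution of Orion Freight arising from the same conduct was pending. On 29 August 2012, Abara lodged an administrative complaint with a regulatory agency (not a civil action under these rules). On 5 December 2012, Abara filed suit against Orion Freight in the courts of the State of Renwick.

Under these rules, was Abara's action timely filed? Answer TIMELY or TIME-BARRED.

Taking the later of the act (20 July 2009) and discovery (2 January 2010), the claim accrued on 2 January 2010.
Adding the 2 years base period to 2 January 2010 gives a deadline of 2 January 2012, before any tolling.
Because the defendant's absence from the jurisdiction ran from 4 August 2011 to 8 November 2011, the deadline is extended by 96 days to 7 April 2012.
The pending criminal prosecution from 17 February 2012 to 16 September 2012 tolled the period for 212 days, extending the deadline to 5 November 2012.
None of the other events listed affects the running of the period under the stated rules.
Abara filed on 5 December 2012, after the 5 November 2012 deadline, so the action is time-barred.

TIME-BARRED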